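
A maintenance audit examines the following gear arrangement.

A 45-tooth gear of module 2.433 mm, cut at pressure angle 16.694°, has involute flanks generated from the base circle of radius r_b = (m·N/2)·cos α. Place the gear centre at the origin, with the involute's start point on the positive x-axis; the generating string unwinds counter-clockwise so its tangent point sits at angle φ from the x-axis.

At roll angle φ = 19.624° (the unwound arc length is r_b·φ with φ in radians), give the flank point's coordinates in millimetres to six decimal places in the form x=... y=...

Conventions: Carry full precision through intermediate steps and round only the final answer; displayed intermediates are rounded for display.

x=55.421186 y=0.694054

class = single-mesh tooth geometry [base-circle involute, m = 2.433, 45T]
pitch radius r_p = m·N/2 = 2.433·45/2 = 54.742500
base radius r_b = r_p·cos α = 54.742500·cos 16.694° = 52.435245
roll angle φ = 19.624° = 0.34250341 rad
x = r_b·(cos φ + φ·sin φ) = 55.421186
y = r_b·(sin φ − φ·cos φ) = 0.694054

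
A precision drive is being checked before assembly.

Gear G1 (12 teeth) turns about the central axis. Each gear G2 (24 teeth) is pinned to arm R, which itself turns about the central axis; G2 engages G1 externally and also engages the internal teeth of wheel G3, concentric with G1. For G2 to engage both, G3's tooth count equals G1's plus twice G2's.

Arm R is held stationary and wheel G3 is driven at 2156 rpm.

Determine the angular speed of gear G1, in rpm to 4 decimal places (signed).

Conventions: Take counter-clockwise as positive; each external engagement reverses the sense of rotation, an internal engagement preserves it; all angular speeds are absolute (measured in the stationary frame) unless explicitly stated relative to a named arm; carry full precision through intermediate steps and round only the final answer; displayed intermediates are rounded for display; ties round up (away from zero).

-10780.0000 rpm

topology: planetary set — G1 12T / G2 24T / G3 60T, arm = carrier (Willis)
normalise by the input: solve with ω_ring = 1, then scale by 2156 rpm
ring teeth: 12 + 2·24 = 60
12(ω_sun−ω_arm) = −60(ω_ring−ω_arm),  ω_arm = 0, ω_ring = 1
ω_sun = 0 − (60/12)(1−0) = -5
scale: ω_sun = -5 × 2156 rpm = -10780.0000 rpm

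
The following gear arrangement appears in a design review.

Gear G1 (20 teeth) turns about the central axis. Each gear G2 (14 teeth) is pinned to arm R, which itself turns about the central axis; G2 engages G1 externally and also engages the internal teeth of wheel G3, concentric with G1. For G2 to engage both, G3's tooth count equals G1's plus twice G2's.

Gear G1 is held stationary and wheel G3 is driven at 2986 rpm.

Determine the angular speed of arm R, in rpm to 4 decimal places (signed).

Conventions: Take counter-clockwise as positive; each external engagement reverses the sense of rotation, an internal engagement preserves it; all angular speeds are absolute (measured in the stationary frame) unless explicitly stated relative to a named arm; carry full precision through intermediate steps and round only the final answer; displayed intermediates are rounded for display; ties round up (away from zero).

+2107.7647 rpm

class = planetary set [G3 = 20+2·14 = 48; Willis about the carrier]
normalise by the input: solve with ω_ring = 1, then scale by 2986 rpm
ring teeth: 20 + 2·14 = 48
20(ω_sun−ω_arm) = −48(ω_ring−ω_arm),  ω_sun = 0, ω_ring = 1
20(0−ω_arm) = −48(1−ω_arm)  ⇒  68·ω_arm = 48  ⇒  ω_arm = 12/17
scale: ω_arm = 12/17 × 2986 rpm = +2107.7647 rpm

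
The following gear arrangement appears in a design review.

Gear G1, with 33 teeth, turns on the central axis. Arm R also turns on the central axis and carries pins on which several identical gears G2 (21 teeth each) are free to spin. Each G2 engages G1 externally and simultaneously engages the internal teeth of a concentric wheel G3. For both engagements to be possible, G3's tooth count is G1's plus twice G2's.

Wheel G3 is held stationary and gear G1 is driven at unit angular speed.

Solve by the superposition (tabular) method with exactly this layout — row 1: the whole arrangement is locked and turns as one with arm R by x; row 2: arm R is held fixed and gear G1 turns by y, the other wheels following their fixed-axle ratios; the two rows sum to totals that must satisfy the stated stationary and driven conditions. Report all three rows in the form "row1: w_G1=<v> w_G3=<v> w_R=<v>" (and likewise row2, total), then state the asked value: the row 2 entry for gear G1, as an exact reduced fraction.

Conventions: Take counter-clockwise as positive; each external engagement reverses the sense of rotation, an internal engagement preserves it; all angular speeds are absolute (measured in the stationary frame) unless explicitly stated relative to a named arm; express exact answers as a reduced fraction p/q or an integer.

class = planetary set [G3 = 33+2·21 = 75; Willis about the carrier]
row 1 — lock + rotate with arm: ω_sun = ω_ring = ω_arm = x
row 2 — arm fixed, fixed-axis ratios: sun y, ring −(33/75)·y, arm 0
boundary: total ω_ring = x − (33/75)·y = 0 and total ω_sun = x + y = 1  ⇒  y = 25/36, x = 11/36
row 2 ring = −(33/75)·25/36 = -11/36
totals (row 1 + row 2): sun 11/36 + 25/36 = 1, ring 11/36 + (-11/36) = 0, arm 11/36 + 0 = 11/36
asked cell (row2, sun) = 25/36

row1: w_G1=11/36 w_G3=11/36 w_R=11/36
row2: w_G1=25/36 w_G3=-11/36 w_R=0
total: w_G1=1 w_G3=0 w_R=11/36
asked value: 25/36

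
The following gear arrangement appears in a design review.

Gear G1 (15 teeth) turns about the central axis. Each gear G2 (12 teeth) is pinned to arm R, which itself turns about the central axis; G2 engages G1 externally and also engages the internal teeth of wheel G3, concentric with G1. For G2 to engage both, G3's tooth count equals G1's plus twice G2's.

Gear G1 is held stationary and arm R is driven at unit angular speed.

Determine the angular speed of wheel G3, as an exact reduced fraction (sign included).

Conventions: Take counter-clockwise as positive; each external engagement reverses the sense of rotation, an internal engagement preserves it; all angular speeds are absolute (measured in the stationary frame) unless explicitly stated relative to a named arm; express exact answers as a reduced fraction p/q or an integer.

planetary set (15T centre, 12T on arm, 39T internal) — Willis relation
ring teeth: 15 + 2·12 = 39
15(ω_sun−ω_arm) = −39(ω_ring−ω_arm),  ω_sun = 0, ω_arm = 1
ω_ring = 1 − (15/39)(0−1) = 18/13
exact speed ratio = 18/13

18/13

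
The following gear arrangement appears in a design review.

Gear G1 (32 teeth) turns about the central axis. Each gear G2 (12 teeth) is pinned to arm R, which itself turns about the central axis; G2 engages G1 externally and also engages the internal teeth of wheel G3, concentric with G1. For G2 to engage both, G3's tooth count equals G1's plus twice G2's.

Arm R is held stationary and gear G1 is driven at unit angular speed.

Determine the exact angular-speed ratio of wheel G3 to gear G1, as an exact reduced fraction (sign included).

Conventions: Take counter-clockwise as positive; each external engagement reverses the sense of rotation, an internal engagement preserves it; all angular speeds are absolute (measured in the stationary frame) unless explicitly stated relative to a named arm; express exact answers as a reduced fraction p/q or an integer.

-4/7

planetary set (32T centre, 12T on arm, 56T internal) — Willis relation
ring teeth: 32 + 2·12 = 56
32(ω_sun−ω_arm) = −56(ω_ring−ω_arm),  ω_arm = 0, ω_sun = 1
ω_ring = 0 − (32/56)(1−0) = -4/7
ω_out/ω_in = -4/7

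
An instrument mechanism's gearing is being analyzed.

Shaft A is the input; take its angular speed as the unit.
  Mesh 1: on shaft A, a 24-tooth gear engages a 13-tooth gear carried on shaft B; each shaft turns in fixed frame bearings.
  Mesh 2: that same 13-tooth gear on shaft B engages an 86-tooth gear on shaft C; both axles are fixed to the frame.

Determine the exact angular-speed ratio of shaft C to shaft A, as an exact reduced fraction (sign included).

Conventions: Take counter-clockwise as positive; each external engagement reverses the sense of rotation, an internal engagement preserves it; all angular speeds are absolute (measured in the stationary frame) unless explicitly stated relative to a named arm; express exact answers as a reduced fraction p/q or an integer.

class = fixed-axis compound train [2 meshes; 2 ratios multiply, 2 sense flips]
mesh 1 [24T→13T]: running ratio 24/13, sense −
mesh 2 [13T→86T]: running ratio 12/43, sense +
ω_out/ω_in = 12/43

12/43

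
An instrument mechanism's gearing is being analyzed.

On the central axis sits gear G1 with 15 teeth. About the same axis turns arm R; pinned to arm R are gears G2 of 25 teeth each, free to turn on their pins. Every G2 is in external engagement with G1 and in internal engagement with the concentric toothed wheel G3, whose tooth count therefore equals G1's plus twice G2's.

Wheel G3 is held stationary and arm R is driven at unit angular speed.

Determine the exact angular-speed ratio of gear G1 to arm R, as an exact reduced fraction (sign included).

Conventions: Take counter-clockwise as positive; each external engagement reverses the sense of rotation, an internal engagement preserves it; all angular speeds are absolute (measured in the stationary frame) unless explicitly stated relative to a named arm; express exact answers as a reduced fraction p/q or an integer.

recognized (axles ride arm R): planetary set, 15/25/65 teeth
ring teeth: 15 + 2·25 = 65
15(ω_sun−ω_arm) = −65(ω_ring−ω_arm),  ω_ring = 0, ω_arm = 1
ω_sun = 1 − (65/15)(0−1) = 16/3
ω_out/ω_in = 16/3

16/3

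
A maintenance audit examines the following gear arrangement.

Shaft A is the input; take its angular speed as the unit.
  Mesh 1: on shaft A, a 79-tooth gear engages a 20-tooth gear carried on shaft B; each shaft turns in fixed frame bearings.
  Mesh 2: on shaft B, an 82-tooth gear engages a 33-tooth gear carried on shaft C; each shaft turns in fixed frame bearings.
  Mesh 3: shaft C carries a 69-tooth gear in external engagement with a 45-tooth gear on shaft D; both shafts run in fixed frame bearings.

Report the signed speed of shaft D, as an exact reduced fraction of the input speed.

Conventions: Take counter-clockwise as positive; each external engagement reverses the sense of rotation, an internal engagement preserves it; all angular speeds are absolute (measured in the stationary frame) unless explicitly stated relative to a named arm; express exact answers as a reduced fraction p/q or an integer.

-74497/4950

3-mesh fixed-axis compound train (all bearings frame-fixed)
mesh 1 [79T→20T]: |ω|/ω_in = 1×79/20 = 79/20, sense flips to −
mesh 2 [82T→33T]: |ω|/ω_in = (79/20)×82/33 = 3239/330, sense flips to +
mesh 3 [69T→45T]: |ω|/ω_in = (3239/330)×69/45 = 74497/4950, sense flips to −
signed output speed (× input speed) = -74497/4950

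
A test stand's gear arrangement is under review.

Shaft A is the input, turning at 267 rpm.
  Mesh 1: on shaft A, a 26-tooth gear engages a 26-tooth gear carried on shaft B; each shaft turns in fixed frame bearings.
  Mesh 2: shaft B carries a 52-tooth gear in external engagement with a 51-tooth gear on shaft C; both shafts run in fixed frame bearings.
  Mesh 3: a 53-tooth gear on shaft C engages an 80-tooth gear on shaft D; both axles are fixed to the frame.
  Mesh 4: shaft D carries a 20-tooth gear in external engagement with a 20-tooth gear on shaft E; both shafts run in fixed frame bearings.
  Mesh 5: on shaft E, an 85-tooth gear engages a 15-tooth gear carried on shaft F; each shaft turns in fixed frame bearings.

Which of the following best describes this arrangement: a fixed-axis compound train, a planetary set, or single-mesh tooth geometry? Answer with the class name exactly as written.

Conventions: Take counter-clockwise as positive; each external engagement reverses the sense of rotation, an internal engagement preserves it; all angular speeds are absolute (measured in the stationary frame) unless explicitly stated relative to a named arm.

fixed-axis compound train

topology: fixed-axis compound train — 5 meshes, A→F
classification: fixed-axis compound train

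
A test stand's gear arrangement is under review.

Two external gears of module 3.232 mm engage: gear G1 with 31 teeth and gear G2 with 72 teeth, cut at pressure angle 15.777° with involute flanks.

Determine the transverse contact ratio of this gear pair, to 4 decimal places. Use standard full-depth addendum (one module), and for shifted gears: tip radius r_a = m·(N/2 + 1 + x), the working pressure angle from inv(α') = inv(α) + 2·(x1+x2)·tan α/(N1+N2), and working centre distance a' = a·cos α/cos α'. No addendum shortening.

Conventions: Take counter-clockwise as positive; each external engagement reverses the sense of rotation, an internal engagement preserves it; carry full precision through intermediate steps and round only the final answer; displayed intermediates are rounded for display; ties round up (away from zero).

1.9993

topology: single-mesh involute geometry — m = 3.232, 31T/72T pair
base radii: r_b1 = 48.208744, r_b2 = 111.968696
tip radii: r_a1 = 53.328000, r_a2 = 119.584000
no profile shift: α' = α, a' = a
action lengths: √(r_a1²−r_b1²) = 22.798960, √(r_a2²−r_b2²) = 41.992191
base pitch p_b = π·m·cos α = 9.771112
CR = (22.798960 + 41.992191 − 166.448000·sin 15.77700°)/9.771112 = 1.999255
contact ratio ≈ 1.9993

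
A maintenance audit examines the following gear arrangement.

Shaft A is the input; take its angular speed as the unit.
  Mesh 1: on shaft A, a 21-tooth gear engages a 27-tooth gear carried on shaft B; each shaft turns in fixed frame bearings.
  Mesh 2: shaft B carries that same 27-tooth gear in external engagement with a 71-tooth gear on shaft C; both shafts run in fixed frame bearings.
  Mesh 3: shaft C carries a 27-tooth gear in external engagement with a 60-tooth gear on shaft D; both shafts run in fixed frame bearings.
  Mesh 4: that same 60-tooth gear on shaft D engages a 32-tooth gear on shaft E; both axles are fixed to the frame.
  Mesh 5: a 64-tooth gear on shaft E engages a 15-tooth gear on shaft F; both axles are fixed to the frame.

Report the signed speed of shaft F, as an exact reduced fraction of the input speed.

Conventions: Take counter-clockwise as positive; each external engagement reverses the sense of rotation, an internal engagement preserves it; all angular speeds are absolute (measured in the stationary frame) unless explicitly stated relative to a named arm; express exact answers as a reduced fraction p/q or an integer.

5-mesh fixed-axis compound train (all bearings frame-fixed)
mesh 1 [21T→27T]: |ω|/ω_in = 1×21/27 = 7/9, sense flips to −
mesh 2 [27T→71T]: |ω|/ω_in = (7/9)×27/71 = 21/71, sense flips to +
mesh 3 [27T→60T]: |ω|/ω_in = (21/71)×27/60 = 189/1420, sense flips to −
mesh 4 [60T→32T]: |ω|/ω_in = (189/1420)×60/32 = 567/2272, sense flips to +
mesh 5 [64T→15T]: |ω|/ω_in = (567/2272)×64/15 = 378/355, sense flips to −
signed output speed (× input speed) = -378/355

-378/355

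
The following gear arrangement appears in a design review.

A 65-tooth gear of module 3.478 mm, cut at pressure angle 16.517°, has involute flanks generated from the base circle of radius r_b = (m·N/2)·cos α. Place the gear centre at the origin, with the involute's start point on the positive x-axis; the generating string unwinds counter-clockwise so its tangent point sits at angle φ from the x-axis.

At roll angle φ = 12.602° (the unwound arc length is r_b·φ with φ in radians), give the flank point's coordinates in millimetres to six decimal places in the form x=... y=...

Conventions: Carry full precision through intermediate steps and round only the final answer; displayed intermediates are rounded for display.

topology: single-mesh involute geometry — m = 3.478, N = 65
pitch radius r_p = m·N/2 = 3.478·65/2 = 113.035000
base radius r_b = r_p·cos α = 113.035000·cos 16.517° = 108.370659
roll angle φ = 12.602° = 0.21994639 rad
x = r_b·(cos φ + φ·sin φ) = 110.960334
y = r_b·(sin φ − φ·cos φ) = 0.382506

x=110.960334 y=0.382506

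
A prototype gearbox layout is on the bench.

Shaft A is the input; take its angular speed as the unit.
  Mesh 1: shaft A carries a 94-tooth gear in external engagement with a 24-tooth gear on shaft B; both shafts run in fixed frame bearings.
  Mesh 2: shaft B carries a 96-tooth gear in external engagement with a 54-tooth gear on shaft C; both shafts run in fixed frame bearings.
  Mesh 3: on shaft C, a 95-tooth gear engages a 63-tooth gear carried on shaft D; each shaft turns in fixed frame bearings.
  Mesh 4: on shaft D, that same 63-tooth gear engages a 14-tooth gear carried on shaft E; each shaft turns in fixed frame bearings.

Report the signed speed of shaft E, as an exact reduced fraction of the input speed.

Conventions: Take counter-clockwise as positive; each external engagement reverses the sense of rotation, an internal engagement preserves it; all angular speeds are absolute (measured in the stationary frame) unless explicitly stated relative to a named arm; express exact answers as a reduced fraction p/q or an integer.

4-mesh fixed-axis compound train (all bearings frame-fixed)
mesh 1 [94T→24T]: |ω|/ω_in = 1×94/24 = 47/12, sense flips to −
mesh 2 [96T→54T]: |ω|/ω_in = (47/12)×96/54 = 188/27, sense flips to +
mesh 3 [95T→63T]: |ω|/ω_in = (188/27)×95/63 = 17860/1701, sense flips to −
mesh 4 [63T→14T]: |ω|/ω_in = (17860/1701)×63/14 = 8930/189, sense flips to +
signed output speed (× input speed) = 8930/189

8930/189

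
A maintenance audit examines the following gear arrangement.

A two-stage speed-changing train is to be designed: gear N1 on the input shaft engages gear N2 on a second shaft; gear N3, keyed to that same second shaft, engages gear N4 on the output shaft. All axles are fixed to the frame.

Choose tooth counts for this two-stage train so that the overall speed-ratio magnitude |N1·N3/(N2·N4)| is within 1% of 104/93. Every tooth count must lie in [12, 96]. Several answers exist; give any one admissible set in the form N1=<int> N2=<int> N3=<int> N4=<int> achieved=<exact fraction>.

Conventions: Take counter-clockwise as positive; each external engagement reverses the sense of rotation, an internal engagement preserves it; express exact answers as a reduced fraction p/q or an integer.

class = fixed-axis compound train [2-stage, 104/93 wanted]
target = 104/93 in lowest terms: an exact hit needs N1·N3 = k·104 and N2·N4 = k·93 for one integer k, every count in [12, 96]; additionally prefer no 1:1 stage (N1 ≠ N2, N3 ≠ N4)
k = 1…3: no 1:1-free in-range split of k·104 and k·93 into factor pairs; take k = 4
k = 4: N1·N3 = 416 = 13·32, N2·N4 = 372 = 12·31
achieved = 13·32/(12·31) = 104/93; |achieved − target| = 0 ≤ 26/2325 ✓

N1=13 N2=12 N3=32 N4=31 achieved=104/93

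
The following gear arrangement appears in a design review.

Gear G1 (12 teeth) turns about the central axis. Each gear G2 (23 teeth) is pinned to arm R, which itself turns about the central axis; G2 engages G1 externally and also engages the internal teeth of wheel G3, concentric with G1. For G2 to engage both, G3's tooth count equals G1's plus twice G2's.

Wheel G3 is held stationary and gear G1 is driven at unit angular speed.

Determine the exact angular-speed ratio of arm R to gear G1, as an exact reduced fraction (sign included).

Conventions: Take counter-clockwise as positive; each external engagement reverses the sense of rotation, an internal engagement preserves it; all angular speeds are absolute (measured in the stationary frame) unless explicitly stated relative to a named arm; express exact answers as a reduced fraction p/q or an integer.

6/35

planetary set (12T centre, 23T on arm, 58T internal) — Willis relation
ring teeth: 12 + 2·23 = 58
12(ω_sun−ω_arm) = −58(ω_ring−ω_arm),  ω_ring = 0, ω_sun = 1
12(1−ω_arm) = −58(0−ω_arm)  ⇒  70·ω_arm = 12  ⇒  ω_arm = 6/35
ω_out/ω_in = 6/35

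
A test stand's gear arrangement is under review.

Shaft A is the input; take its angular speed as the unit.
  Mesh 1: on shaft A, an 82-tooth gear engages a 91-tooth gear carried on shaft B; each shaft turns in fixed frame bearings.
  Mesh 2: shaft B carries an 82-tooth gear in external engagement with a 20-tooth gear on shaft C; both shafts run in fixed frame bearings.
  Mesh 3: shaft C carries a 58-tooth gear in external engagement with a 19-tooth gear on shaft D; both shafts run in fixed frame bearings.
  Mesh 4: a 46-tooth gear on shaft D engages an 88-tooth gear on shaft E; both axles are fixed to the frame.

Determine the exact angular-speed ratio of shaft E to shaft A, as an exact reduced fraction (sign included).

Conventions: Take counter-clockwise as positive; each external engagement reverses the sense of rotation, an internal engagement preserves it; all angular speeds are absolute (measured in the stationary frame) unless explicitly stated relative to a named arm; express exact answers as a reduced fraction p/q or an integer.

1121227/190190

class = fixed-axis compound train [4 meshes; 4 ratios multiply, 4 sense flips]
mesh 1 [82T→91T]: running ratio 82/91, sense −
mesh 2 [82T→20T]: running ratio 1681/455, sense +
mesh 3 [58T→19T]: running ratio 97498/8645, sense −
mesh 4 [46T→88T]: running ratio 1121227/190190, sense +
ω_out/ω_in = 1121227/190190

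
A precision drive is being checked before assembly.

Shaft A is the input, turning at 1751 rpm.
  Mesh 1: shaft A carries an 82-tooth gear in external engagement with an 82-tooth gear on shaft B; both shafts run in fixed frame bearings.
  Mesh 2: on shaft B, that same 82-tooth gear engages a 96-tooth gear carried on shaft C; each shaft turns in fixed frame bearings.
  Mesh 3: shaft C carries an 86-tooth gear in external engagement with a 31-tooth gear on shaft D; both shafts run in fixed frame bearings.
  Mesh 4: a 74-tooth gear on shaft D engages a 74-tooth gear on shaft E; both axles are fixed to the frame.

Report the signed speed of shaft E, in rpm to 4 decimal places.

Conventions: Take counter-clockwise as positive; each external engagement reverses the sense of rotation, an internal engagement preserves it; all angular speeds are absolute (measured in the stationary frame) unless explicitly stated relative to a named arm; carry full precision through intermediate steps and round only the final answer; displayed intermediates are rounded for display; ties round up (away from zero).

topology: fixed-axis compound train — 4 meshes, A→E
mesh 1 [82T→82T]: ω = 1751.0000×82/82 = 1751.0000 rpm, sense flips to −
mesh 2 [82T→96T]: ω = 1751.0000×82/96 = 1495.6458 rpm, sense flips to +
mesh 3 [86T→31T]: ω = 1495.6458×86/31 = 4149.2110 rpm, sense flips to −
mesh 4 [74T→74T]: ω = 4149.2110×74/74 = 4149.2110 rpm, sense flips to +
signed output speed = +4149.2110 rpm

+4149.2110 rpm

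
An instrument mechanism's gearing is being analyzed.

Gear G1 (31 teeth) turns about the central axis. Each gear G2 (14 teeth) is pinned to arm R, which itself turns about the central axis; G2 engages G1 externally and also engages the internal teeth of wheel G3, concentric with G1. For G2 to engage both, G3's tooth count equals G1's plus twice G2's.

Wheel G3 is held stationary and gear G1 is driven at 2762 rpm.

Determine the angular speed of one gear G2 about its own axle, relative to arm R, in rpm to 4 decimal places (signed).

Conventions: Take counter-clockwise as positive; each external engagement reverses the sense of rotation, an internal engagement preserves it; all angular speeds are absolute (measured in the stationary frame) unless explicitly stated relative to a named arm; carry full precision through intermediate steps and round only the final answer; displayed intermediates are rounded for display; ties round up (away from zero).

-4009.2841 rpm

class = planetary set [G3 = 31+2·14 = 59; Willis about the carrier]
normalise by the input: solve with ω_sun = 1, then scale by 2762 rpm
ring teeth: 31 + 2·14 = 59
31(ω_sun−ω_arm) = −59(ω_ring−ω_arm),  ω_ring = 0, ω_sun = 1
31(1−ω_arm) = −59(0−ω_arm)  ⇒  90·ω_arm = 31  ⇒  ω_arm = 31/90
sun–planet mesh: 31·(1−31/90) = −14·(ω_p−ω_arm)  ⇒  ω_p−ω_arm = -1829/1260
scale: ω_p−ω_arm = -1829/1260 × 2762 rpm = -4009.2841 rpm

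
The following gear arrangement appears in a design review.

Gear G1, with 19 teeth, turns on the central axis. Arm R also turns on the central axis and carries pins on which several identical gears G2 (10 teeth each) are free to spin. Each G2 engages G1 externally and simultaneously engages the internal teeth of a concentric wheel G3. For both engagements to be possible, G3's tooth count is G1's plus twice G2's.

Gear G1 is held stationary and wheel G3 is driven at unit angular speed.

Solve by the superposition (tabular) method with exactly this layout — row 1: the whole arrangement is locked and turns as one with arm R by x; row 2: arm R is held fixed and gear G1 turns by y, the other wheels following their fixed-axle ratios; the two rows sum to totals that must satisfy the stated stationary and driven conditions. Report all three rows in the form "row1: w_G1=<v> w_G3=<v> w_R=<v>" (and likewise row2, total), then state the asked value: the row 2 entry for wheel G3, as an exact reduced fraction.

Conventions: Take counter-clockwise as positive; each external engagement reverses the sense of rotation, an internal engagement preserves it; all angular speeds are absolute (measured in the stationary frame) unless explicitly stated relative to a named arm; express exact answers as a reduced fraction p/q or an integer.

recognized (axles ride arm R): planetary set, 19/10/39 teeth
row 1: whole set turns with the arm by x
superposition row 2 [arm held]: sun y, ring −(19/39)·y, arm 0
boundary: total ω_sun = x + y = 0 and total ω_ring = x − (19/39)·y = 1  ⇒  y = -39/58, x = 39/58
row 2 ring = −(19/39)·(-39/58) = 19/58
totals (row 1 + row 2): sun 39/58 + (-39/58) = 0, ring 39/58 + 19/58 = 1, arm 39/58 + 0 = 39/58
asked cell (row2, ring) = 19/58

row1: w_G1=39/58 w_G3=39/58 w_R=39/58
row2: w_G1=-39/58 w_G3=19/58 w_R=0
total: w_G1=0 w_G3=1 w_R=39/58
asked value: 19/58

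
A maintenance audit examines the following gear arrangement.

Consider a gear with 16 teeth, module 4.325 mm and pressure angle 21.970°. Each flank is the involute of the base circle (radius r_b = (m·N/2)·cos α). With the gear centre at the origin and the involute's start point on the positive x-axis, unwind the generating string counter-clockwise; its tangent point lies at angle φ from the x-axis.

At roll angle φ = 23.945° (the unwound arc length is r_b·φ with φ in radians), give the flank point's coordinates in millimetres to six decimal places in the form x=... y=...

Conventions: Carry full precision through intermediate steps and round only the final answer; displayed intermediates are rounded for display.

single-mesh involute tooth geometry (16T wheel at module 4.325)
pitch radius r_p = m·N/2 = 4.325·16/2 = 34.600000
base radius r_b = r_p·cos α = 34.600000·cos 21.970° = 32.087344
roll angle φ = 23.945° = 0.41791909 rad
x = r_b·(cos φ + φ·sin φ) = 34.768303
y = r_b·(sin φ − φ·cos φ) = 0.767158

x=34.768303 y=0.767158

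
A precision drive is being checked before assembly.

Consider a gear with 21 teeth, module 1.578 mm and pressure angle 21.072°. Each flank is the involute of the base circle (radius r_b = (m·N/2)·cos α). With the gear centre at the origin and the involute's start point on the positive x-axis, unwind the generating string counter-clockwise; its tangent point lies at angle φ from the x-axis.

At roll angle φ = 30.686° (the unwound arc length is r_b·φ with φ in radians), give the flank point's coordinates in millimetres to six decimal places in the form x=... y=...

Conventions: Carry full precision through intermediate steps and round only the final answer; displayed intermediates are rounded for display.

recognized (one wheel, involute flank): single-mesh tooth geometry, m = 1.578, N = 21
pitch radius r_p = m·N/2 = 1.578·21/2 = 16.569000
base radius r_b = r_p·cos α = 16.569000·cos 21.072° = 15.461020
roll angle φ = 30.686° = 0.53557173 rad
x = r_b·(cos φ + φ·sin φ) = 17.521925
y = r_b·(sin φ − φ·cos φ) = 0.769239

x=17.521925 y=0.769239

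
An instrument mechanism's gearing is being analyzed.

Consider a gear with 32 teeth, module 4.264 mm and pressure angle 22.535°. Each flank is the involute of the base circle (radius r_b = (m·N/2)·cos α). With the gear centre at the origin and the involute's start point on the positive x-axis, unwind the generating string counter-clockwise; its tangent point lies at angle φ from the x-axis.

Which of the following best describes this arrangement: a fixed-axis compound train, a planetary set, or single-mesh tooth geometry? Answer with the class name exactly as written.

single-mesh tooth geometry

topology: single-mesh involute geometry — m = 4.264, N = 32
classification: single-mesh tooth geometry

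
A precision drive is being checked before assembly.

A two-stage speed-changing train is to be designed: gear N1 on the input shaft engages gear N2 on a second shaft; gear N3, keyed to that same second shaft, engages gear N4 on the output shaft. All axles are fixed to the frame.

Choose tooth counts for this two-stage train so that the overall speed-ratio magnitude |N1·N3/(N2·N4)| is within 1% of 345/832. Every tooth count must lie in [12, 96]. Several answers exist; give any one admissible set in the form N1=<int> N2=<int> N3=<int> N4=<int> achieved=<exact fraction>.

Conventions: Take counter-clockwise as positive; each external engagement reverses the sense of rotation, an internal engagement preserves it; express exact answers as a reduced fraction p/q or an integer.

N1=15 N2=13 N3=23 N4=64 achieved=345/832

design class (target 345/832): fixed-axis compound train
target = 345/832 in lowest terms: an exact hit needs N1·N3 = k·345 and N2·N4 = k·832 for one integer k, every count in [12, 96]; additionally prefer no 1:1 stage (N1 ≠ N2, N3 ≠ N4)
k = 1: N1·N3 = 345 = 15·23, N2·N4 = 832 = 13·64
achieved = 15·23/(13·64) = 345/832; |achieved − target| = 0 ≤ 69/16640 ✓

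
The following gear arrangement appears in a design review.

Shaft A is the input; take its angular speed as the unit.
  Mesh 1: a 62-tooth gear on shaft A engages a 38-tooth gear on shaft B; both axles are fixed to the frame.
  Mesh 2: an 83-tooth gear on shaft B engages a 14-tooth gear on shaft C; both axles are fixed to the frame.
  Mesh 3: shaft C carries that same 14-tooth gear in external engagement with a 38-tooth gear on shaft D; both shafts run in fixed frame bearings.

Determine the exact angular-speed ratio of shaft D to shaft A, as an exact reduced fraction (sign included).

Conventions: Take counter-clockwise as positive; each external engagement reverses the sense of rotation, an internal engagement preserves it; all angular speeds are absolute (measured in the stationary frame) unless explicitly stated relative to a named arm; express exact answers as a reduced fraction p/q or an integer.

-2573/722

class = fixed-axis compound train [3 meshes; 3 ratios multiply, 3 sense flips]
mesh 1 [62T→38T]: running ratio 31/19, sense −
mesh 2 [83T→14T]: running ratio 2573/266, sense +
mesh 3 [14T→38T]: running ratio 2573/722, sense −
ω_out/ω_in = -2573/722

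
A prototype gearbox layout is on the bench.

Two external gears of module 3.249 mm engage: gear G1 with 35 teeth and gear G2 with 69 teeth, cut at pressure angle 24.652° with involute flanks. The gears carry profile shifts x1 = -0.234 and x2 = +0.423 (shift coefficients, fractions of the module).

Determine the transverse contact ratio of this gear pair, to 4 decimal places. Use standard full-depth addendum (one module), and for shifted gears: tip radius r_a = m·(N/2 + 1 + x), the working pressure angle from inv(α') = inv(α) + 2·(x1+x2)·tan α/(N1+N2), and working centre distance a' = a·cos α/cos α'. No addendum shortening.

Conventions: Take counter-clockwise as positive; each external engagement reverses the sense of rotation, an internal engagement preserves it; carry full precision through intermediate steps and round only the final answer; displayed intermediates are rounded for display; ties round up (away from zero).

1.5328

recognized (one external pair, fixed centres): single-mesh tooth geometry, m = 3.249, N1 = 35, N2 = 69
base radii: r_b1 = 51.675390, r_b2 = 101.874340
tip radii: r_a1 = 59.346234, r_a2 = 116.713827
inv(α') = inv(24.652°) + 2·(-0.234+0.423)·tan α/(35+69) = 0.03034349  ⇒  α' = 25.09658°
a' = a·cos α / cos α' = 168.9480·cos 24.652°/cos 25.09658° = 169.556899
action lengths: √(r_a1²−r_b1²) = 29.182693, √(r_a2²−r_b2²) = 56.953808
base pitch p_b = π·m·cos α = 9.276744
CR = (29.182693 + 56.953808 − 169.556899·sin 25.09658°)/9.276744 = 1.532836
contact ratio ≈ 1.5328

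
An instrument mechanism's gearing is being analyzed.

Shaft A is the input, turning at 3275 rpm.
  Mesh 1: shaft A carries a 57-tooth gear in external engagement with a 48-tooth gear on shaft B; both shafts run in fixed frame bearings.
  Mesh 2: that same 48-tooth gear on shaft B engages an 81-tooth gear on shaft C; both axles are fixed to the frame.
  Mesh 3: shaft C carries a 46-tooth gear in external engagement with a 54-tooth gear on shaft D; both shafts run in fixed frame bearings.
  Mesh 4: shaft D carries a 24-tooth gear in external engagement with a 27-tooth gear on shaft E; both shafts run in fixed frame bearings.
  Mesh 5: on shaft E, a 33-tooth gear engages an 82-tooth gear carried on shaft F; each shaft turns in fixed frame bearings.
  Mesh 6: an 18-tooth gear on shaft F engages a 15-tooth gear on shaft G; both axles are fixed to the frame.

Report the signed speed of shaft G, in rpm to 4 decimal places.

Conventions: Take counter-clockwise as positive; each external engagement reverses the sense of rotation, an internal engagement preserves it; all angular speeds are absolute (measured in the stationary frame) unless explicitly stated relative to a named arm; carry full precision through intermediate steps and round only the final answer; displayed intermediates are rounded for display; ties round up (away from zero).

recognized (7 fixed axles, 6 meshes): fixed-axis compound train
mesh 1 [57T→48T]: ω = 3275.0000×57/48 = 3889.0625 rpm, sense flips to −
mesh 2 [48T→81T]: ω = 3889.0625×48/81 = 2304.6296 rpm, sense flips to +
mesh 3 [46T→54T]: ω = 2304.6296×46/54 = 1963.2030 rpm, sense flips to −
mesh 4 [24T→27T]: ω = 1963.2030×24/27 = 1745.0693 rpm, sense flips to +
mesh 5 [33T→82T]: ω = 1745.0693×33/82 = 702.2840 rpm, sense flips to −
mesh 6 [18T→15T]: ω = 702.2840×18/15 = 842.7408 rpm, sense flips to +
signed output speed = +842.7408 rpm

+842.7408 rpm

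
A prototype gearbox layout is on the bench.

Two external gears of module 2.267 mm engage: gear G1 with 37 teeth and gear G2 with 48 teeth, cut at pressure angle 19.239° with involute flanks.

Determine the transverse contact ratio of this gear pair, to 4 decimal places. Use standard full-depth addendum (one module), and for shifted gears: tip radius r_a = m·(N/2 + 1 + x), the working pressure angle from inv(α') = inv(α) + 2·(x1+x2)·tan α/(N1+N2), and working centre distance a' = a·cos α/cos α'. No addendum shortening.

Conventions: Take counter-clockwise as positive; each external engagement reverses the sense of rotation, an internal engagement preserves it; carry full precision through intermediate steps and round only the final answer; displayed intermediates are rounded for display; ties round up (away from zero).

1.7621

topology: single-mesh involute geometry — m = 2.267, 37T/48T pair
base radii: r_b1 = 39.597275, r_b2 = 51.369438
tip radii: r_a1 = 44.206500, r_a2 = 56.675000
no profile shift: α' = α, a' = a
action lengths: √(r_a1²−r_b1²) = 19.653764, √(r_a2²−r_b2²) = 23.942357
base pitch p_b = π·m·cos α = 6.724244
CR = (19.653764 + 23.942357 − 96.347500·sin 19.23900°)/6.724244 = 1.762089
contact ratio ≈ 1.7621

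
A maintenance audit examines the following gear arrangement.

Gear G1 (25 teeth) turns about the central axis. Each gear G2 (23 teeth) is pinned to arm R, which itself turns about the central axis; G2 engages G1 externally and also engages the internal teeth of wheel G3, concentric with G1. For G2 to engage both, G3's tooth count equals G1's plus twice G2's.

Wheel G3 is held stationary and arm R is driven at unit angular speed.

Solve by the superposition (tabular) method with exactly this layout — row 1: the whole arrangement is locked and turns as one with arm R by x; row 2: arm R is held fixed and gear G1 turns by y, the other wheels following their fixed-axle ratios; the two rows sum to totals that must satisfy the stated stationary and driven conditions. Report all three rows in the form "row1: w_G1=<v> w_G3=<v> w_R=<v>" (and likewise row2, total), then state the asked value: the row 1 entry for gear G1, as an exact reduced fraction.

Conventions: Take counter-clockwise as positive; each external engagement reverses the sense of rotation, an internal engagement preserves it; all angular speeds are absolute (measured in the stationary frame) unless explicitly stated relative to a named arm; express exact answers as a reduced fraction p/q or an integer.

topology: planetary set — G1 25T / G2 23T / G3 71T, arm = carrier (Willis)
superposition row 1 [locked train]: every member turns x
row 2: sun turns y, ring = −(25/71)·y, arm 0
boundary: total ω_ring = x − (25/71)·y = 0 and total ω_arm = x = 1  ⇒  y = 71/25, x = 1
row 2 ring = −(25/71)·71/25 = -1
totals (row 1 + row 2): sun 1 + 71/25 = 96/25, ring 1 + (-1) = 0, arm 1 + 0 = 1
asked cell (row1, sun) = 1

row1: w_G1=1 w_G3=1 w_R=1
row2: w_G1=71/25 w_G3=-1 w_R=0
total: w_G1=96/25 w_G3=0 w_R=1
asked value: 1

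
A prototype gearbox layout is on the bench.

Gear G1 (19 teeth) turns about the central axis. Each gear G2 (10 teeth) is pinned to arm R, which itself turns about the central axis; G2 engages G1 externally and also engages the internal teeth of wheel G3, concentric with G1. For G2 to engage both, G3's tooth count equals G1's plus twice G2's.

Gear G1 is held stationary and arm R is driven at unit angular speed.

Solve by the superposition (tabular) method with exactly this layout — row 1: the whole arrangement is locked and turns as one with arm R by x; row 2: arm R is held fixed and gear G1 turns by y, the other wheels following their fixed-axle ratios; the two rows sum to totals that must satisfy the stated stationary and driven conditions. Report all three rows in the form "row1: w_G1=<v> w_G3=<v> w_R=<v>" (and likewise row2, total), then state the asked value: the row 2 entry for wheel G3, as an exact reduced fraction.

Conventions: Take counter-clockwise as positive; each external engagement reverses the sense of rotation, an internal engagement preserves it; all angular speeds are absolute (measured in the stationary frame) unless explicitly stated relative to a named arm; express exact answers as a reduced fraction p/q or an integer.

planetary set (19T centre, 10T on arm, 39T internal) — Willis relation
superposition row 1 [locked train]: every member turns x
row 2: sun turns y, ring = −(19/39)·y, arm 0
boundary: total ω_sun = x + y = 0 and total ω_arm = x = 1  ⇒  y = -1, x = 1
row 2 ring = −(19/39)·(-1) = 19/39
totals (row 1 + row 2): sun 1 + (-1) = 0, ring 1 + 19/39 = 58/39, arm 1 + 0 = 1
asked cell (row2, ring) = 19/39

row1: w_G1=1 w_G3=1 w_R=1
row2: w_G1=-1 w_G3=19/39 w_R=0
total: w_G1=0 w_G3=58/39 w_R=1
asked value: 19/39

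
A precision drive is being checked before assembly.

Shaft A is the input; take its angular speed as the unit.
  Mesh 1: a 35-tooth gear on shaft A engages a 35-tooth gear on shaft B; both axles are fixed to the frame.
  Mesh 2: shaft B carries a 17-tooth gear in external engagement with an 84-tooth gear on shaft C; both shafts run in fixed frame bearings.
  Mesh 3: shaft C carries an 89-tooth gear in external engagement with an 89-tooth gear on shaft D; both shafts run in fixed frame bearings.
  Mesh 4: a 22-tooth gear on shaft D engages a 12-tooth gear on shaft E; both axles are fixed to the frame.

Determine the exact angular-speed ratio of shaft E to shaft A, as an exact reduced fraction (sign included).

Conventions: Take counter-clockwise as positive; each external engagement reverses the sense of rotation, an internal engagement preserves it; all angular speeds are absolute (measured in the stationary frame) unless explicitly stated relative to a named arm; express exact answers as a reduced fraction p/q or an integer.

class = fixed-axis compound train [4 meshes; 4 ratios multiply, 4 sense flips]
mesh 1 [35T→35T]: running ratio 1, sense −
mesh 2 [17T→84T]: running ratio 17/84, sense +
mesh 3 [89T→89T]: running ratio 17/84, sense −
mesh 4 [22T→12T]: running ratio 187/504, sense +
ω_out/ω_in = 187/504

187/504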